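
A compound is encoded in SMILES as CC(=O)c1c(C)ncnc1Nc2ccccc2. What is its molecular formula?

Heavy atoms from the SMILES: 13 C, 3 N, 1 O.
Implicit hydrogens by atom environment:
  6 × C (aromatic): 1 H each → 6
  4 × C (aromatic): no H
  2 × C: 3 H each → 6
  2 × N (aromatic): no H
  1 × C: no H
  1 × N: 1 H
  1 × O: no H
  Total hydrogens = 13.
Molecular formula: C13H13N3O

C13H13N3O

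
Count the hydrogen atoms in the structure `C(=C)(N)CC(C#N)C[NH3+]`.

Hydrogens are implicit in SMILES; fill each atom to its normal valence:
  3 × C: 2 H each → 6
  2 × C: no H
  1 × C: 1 H
  1 × N (charge +1): 3 H
  1 × N: 2 H
  1 × N: no H
  Total hydrogens = 12.

12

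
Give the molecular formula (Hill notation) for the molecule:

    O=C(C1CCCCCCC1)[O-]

C9H15O2-

Heavy atoms from the SMILES: 9 C, 2 O.
Implicit hydrogens by atom environment:
  7 × C: 2 H each → 14
  1 × C: 1 H
  1 × C: no H
  1 × O: no H
  1 × O (charge -1): no H
  Total hydrogens = 15.
Net charge -1.
Molecular formula: C9H15O2-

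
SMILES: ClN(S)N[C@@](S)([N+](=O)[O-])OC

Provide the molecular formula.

Heavy atoms from the SMILES: 2 C, 1 Cl, 3 N, 3 O, 2 S.
Implicit hydrogens by atom environment:
  2 × O: no H
  2 × S: 1 H each → 2
  1 × C: 3 H
  1 × C: no H
  1 × Cl: no H
  1 × N: 1 H
  1 × N: no H
  1 × N (charge +1): no H
  1 × O (charge -1): no H
  Total hydrogens = 6.
Molecular formula: C2H6ClN3O3S2

C2H6ClN3O3S2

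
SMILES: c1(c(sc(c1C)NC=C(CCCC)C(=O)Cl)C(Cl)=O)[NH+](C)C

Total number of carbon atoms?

The symbol for carbon appears 15 times in the SMILES. Lowercase c denotes aromatic carbon and counts toward C.

15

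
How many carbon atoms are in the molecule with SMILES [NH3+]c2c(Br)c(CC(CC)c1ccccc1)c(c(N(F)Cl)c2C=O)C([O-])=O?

18

The symbol for carbon appears 18 times in the SMILES. Lowercase c denotes aromatic carbon and counts toward C.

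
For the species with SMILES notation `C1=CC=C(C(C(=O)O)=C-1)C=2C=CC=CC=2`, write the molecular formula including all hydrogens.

Heavy atoms from the SMILES: 13 C, 2 O.
Implicit hydrogens by atom environment:
  9 × C (aromatic): 1 H each → 9
  3 × C (aromatic): no H
  1 × C: no H
  1 × O: 1 H
  1 × O: no H
  Total hydrogens = 10.
Molecular formula: C13H10O2

C13H10O2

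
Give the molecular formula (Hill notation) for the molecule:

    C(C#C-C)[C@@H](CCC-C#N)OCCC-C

C13H21NO

Heavy atoms from the SMILES: 13 C, 1 N, 1 O.
Implicit hydrogens by atom environment:
  7 × C: 2 H each → 14
  3 × C: no H
  2 × C: 3 H each → 6
  1 × C: 1 H
  1 × N: no H
  1 × O: no H
  Total hydrogens = 21.
Molecular formula: C13H21NO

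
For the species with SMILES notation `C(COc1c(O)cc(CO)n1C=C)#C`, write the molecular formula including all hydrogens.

Heavy atoms from the SMILES: 10 C, 1 N, 3 O.
Implicit hydrogens by atom environment:
  3 × C: 2 H each → 6
  3 × C (aromatic): no H
  2 × C: 1 H each → 2
  2 × O: 1 H each → 2
  1 × C (aromatic): 1 H
  1 × C: no H
  1 × N (aromatic): no H
  1 × O: no H
  Total hydrogens = 11.
Molecular formula: C10H11NO3

C10H11NO3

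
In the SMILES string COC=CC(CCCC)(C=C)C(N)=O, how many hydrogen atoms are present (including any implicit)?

Hydrogens are implicit in SMILES; fill each atom to its normal valence:
  4 × C: 2 H each → 8
  3 × C: 1 H each → 3
  2 × C: 3 H each → 6
  2 × C: no H
  2 × O: no H
  1 × N: 2 H
  Total hydrogens = 19.

19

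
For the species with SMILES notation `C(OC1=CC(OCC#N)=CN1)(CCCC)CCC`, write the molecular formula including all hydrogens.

Heavy atoms from the SMILES: 14 C, 2 N, 2 O.
Implicit hydrogens by atom environment:
  6 × C: 2 H each → 12
  2 × C: 3 H each → 6
  2 × C (aromatic): 1 H each → 2
  2 × C (aromatic): no H
  2 × O: no H
  1 × C: 1 H
  1 × C: no H
  1 × N (aromatic): 1 H
  1 × N: no H
  Total hydrogens = 22.
Molecular formula: C14H22N2O2

C14H22N2O2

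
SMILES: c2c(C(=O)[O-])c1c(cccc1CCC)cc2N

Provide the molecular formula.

Heavy atoms from the SMILES: 14 C, 1 N, 2 O.
Implicit hydrogens by atom environment:
  5 × C (aromatic): 1 H each → 5
  5 × C (aromatic): no H
  2 × C: 2 H each → 4
  1 × C: 3 H
  1 × C: no H
  1 × N: 2 H
  1 × O: no H
  1 × O (charge -1): no H
  Total hydrogens = 14.
Net charge -1.
Molecular formula: C14H14NO2-

C14H14NO2-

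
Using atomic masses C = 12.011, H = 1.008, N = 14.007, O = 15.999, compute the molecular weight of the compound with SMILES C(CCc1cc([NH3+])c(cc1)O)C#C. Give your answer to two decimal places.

Molecular formula: C11H14NO+.
M = 11×12.011 + 14×1.008 + 1×14.007 + 1×15.999 = 176.24 g/mol.

176.24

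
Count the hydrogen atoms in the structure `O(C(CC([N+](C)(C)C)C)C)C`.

Hydrogens are implicit in SMILES; fill each atom to its normal valence:
  6 × C: 3 H each → 18
  2 × C: 1 H each → 2
  1 × C: 2 H
  1 × N (charge +1): no H
  1 × O: no H
  Total hydrogens = 22.

22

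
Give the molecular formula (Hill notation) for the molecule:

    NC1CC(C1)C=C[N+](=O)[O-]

C6H10N2O2

Heavy atoms from the SMILES: 6 C, 2 N, 2 O.
Implicit hydrogens by atom environment:
  4 × C: 1 H each → 4
  2 × C: 2 H each → 4
  1 × N: 2 H
  1 × N (charge +1): no H
  1 × O: no H
  1 × O (charge -1): no H
  Total hydrogens = 10.
Molecular formula: C6H10N2O2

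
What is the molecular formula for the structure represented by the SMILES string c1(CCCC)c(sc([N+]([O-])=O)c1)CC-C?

C11H17NO2S

Heavy atoms from the SMILES: 11 C, 1 N, 2 O, 1 S.
Implicit hydrogens by atom environment:
  5 × C: 2 H each → 10
  3 × C (aromatic): no H
  2 × C: 3 H each → 6
  1 × C (aromatic): 1 H
  1 × N (charge +1): no H
  1 × O: no H
  1 × O (charge -1): no H
  1 × S (aromatic): no H
  Total hydrogens = 17.
Molecular formula: C11H17NO2S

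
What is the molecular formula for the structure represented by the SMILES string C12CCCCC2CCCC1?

C10H18

Heavy atoms from the SMILES: 10 C.
Implicit hydrogens by atom environment:
  8 × C: 2 H each → 16
  2 × C: 1 H each → 2
  Total hydrogens = 18.
Molecular formula: C10H18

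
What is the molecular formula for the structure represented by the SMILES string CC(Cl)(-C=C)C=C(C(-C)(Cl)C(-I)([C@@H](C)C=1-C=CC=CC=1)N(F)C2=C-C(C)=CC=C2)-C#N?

Heavy atoms from the SMILES: 25 C, 2 Cl, 1 F, 1 I, 2 N.
Implicit hydrogens by atom environment:
  9 × C (aromatic): 1 H each → 9
  5 × C: no H
  4 × C: 3 H each → 12
  3 × C: 1 H each → 3
  3 × C (aromatic): no H
  2 × Cl: no H
  2 × N: no H
  1 × C: 2 H
  1 × F: no H
  1 × I: no H
  Total hydrogens = 26.
Molecular formula: C25H26Cl2FIN2

C25H26Cl2FIN2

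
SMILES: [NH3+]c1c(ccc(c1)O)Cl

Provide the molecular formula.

C6H7ClNO+

Heavy atoms from the SMILES: 6 C, 1 Cl, 1 N, 1 O.
Implicit hydrogens by atom environment:
  3 × C (aromatic): 1 H each → 3
  3 × C (aromatic): no H
  1 × Cl: no H
  1 × N (charge +1): 3 H
  1 × O: 1 H
  Total hydrogens = 7.
Net charge +1.
Molecular formula: C6H7ClNO+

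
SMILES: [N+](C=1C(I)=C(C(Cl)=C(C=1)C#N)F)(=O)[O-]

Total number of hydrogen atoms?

Hydrogens are implicit in SMILES; fill each atom to its normal valence:
  5 × C (aromatic): no H
  1 × C (aromatic): 1 H
  1 × C: no H
  1 × Cl: no H
  1 × F: no H
  1 × I: no H
  1 × N (charge +1): no H
  1 × N: no H
  1 × O: no H
  1 × O (charge -1): no H
  Total hydrogens = 1.

1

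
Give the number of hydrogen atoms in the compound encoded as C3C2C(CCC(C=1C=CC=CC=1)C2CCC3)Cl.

Hydrogens are implicit in SMILES; fill each atom to its normal valence:
  6 × C: 2 H each → 12
  5 × C (aromatic): 1 H each → 5
  4 × C: 1 H each → 4
  1 × C (aromatic): no H
  1 × Cl: no H
  Total hydrogens = 21.

21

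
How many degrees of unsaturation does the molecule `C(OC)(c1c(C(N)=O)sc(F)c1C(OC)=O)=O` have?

Molecular formula from the SMILES: C9H8FNO5S.
DoU = (2C + 2 + N − H − X)/2 = (2·9 + 2 + 1 − 8 − 1)/2 = 12/2 = 6.
(Structurally: 1 ring(s) + 5 π bond(s) = 6.)

6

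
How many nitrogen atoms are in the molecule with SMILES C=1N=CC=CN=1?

2

The symbol for nitrogen appears 2 times in the SMILES.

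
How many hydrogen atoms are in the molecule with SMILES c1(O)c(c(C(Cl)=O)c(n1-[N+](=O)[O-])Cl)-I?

Hydrogens are implicit in SMILES; fill each atom to its normal valence:
  4 × C (aromatic): no H
  2 × Cl: no H
  2 × O: no H
  1 × C: no H
  1 × I: no H
  1 × N (aromatic): no H
  1 × N (charge +1): no H
  1 × O: 1 H
  1 × O (charge -1): no H
  Total hydrogens = 1.

1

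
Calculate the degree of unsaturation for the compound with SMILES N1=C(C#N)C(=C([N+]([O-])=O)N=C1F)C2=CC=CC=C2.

11

Molecular formula from the SMILES: C11H5FN4O2.
DoU = (2C + 2 + N − H − X)/2 = (2·11 + 2 + 4 − 5 − 1)/2 = 22/2 = 11.
(Structurally: 2 ring(s) + 9 π bond(s) = 11.)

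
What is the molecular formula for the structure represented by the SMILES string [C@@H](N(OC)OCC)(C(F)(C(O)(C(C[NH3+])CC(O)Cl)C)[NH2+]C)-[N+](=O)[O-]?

[C12H28ClFN4O6]2+

Heavy atoms from the SMILES: 12 C, 1 Cl, 1 F, 4 N, 6 O.
Implicit hydrogens by atom environment:
  4 × C: 3 H each → 12
  3 × C: 2 H each → 6
  3 × C: 1 H each → 3
  3 × O: no H
  2 × C: no H
  2 × O: 1 H each → 2
  1 × Cl: no H
  1 × F: no H
  1 × N (charge +1): 3 H
  1 × N (charge +1): 2 H
  1 × N: no H
  1 × N (charge +1): no H
  1 × O (charge -1): no H
  Total hydrogens = 28.
Net charge +2.
Molecular formula: [C12H28ClFN4O6]2+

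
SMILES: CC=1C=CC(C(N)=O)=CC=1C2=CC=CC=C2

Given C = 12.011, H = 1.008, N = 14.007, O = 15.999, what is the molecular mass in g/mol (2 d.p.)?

211.26

Molecular formula: C14H13NO.
M = 14×12.011 + 13×1.008 + 1×14.007 + 1×15.999 = 211.26 g/mol.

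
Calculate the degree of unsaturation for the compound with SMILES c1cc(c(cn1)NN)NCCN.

Molecular formula from the SMILES: C7H13N5.
DoU = (2C + 2 + N − H − X)/2 = (2·7 + 2 + 5 − 13 − 0)/2 = 8/2 = 4.
(Structurally: 1 ring(s) + 3 π bond(s) = 4.)

4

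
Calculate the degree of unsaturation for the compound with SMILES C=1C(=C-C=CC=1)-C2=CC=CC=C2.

8

Molecular formula from the SMILES: C12H10.
DoU = (2C + 2 + N − H − X)/2 = (2·12 + 2 + 0 − 10 − 0)/2 = 16/2 = 8.
(Structurally: 2 ring(s) + 6 π bond(s) = 8.)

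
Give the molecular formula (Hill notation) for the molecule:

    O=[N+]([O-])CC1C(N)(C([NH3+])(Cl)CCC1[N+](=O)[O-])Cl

C7H13Cl2N4O4+

Heavy atoms from the SMILES: 7 C, 2 Cl, 4 N, 4 O.
Implicit hydrogens by atom environment:
  3 × C: 2 H each → 6
  2 × C: 1 H each → 2
  2 × C: no H
  2 × Cl: no H
  2 × N (charge +1): no H
  2 × O: no H
  2 × O (charge -1): no H
  1 × N (charge +1): 3 H
  1 × N: 2 H
  Total hydrogens = 13.
Net charge +1.
Molecular formula: C7H13Cl2N4O4+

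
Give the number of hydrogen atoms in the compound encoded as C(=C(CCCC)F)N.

Hydrogens are implicit in SMILES; fill each atom to its normal valence:
  3 × C: 2 H each → 6
  1 × C: 3 H
  1 × C: 1 H
  1 × C: no H
  1 × F: no H
  1 × N: 2 H
  Total hydrogens = 12.

12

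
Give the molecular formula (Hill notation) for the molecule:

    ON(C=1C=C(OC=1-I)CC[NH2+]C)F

C7H11FIN2O2+

Heavy atoms from the SMILES: 7 C, 1 F, 1 I, 2 N, 2 O.
Implicit hydrogens by atom environment:
  3 × C (aromatic): no H
  2 × C: 2 H each → 4
  1 × C: 3 H
  1 × C (aromatic): 1 H
  1 × F: no H
  1 × I: no H
  1 × N (charge +1): 2 H
  1 × N: no H
  1 × O: 1 H
  1 × O (aromatic): no H
  Total hydrogens = 11.
Net charge +1.
Molecular formula: C7H11FIN2O2+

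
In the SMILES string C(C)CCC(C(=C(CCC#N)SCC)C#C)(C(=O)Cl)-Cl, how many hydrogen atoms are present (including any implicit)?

Hydrogens are implicit in SMILES; fill each atom to its normal valence:
  6 × C: 2 H each → 12
  6 × C: no H
  2 × C: 3 H each → 6
  2 × Cl: no H
  1 × C: 1 H
  1 × N: no H
  1 × O: no H
  1 × S: no H
  Total hydrogens = 19.

19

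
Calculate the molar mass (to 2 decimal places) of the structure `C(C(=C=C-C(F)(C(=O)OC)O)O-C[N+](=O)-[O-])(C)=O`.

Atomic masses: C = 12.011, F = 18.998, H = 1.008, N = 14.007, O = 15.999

263.18

Molecular formula: C9H10FNO7.
M = 9×12.011 + 1×18.998 + 10×1.008 + 1×14.007 + 7×15.999 = 263.18 g/mol.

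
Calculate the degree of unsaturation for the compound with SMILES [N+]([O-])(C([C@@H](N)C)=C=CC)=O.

Molecular formula from the SMILES: C6H10N2O2.
DoU = (2C + 2 + N − H − X)/2 = (2·6 + 2 + 2 − 10 − 0)/2 = 6/2 = 3.
(Structurally: 0 ring(s) + 3 π bond(s) = 3.)

3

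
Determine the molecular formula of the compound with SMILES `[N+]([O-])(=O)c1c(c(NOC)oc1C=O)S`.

C6H6N2O5S

Heavy atoms from the SMILES: 6 C, 2 N, 5 O, 1 S.
Implicit hydrogens by atom environment:
  4 × C (aromatic): no H
  3 × O: no H
  1 × C: 3 H
  1 × C: 1 H
  1 × N: 1 H
  1 × N (charge +1): no H
  1 × O (aromatic): no H
  1 × O (charge -1): no H
  1 × S: 1 H
  Total hydrogens = 6.
Molecular formula: C6H6N2O5S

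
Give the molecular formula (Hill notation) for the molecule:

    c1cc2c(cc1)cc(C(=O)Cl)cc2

Heavy atoms from the SMILES: 11 C, 1 Cl, 1 O.
Implicit hydrogens by atom environment:
  7 × C (aromatic): 1 H each → 7
  3 × C (aromatic): no H
  1 × C: no H
  1 × Cl: no H
  1 × O: no H
  Total hydrogens = 7.
Molecular formula: C11H7ClO

C11H7ClO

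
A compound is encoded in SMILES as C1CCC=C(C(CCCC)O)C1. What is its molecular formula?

Heavy atoms from the SMILES: 11 C, 1 O.
Implicit hydrogens by atom environment:
  7 × C: 2 H each → 14
  2 × C: 1 H each → 2
  1 × C: 3 H
  1 × C: no H
  1 × O: 1 H
  Total hydrogens = 20.
Molecular formula: C11H20O

C11H20O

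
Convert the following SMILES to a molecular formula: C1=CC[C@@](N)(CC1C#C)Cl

C8H10ClN

Heavy atoms from the SMILES: 8 C, 1 Cl, 1 N.
Implicit hydrogens by atom environment:
  4 × C: 1 H each → 4
  2 × C: 2 H each → 4
  2 × C: no H
  1 × Cl: no H
  1 × N: 2 H
  Total hydrogens = 10.
Molecular formula: C8H10ClN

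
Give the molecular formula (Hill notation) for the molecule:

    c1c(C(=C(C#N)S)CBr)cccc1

Heavy atoms from the SMILES: 1 Br, 10 C, 1 N, 1 S.
Implicit hydrogens by atom environment:
  5 × C (aromatic): 1 H each → 5
  3 × C: no H
  1 × Br: no H
  1 × C: 2 H
  1 × C (aromatic): no H
  1 × N: no H
  1 × S: 1 H
  Total hydrogens = 8.
Molecular formula: C10H8BrNS

C10H8BrNS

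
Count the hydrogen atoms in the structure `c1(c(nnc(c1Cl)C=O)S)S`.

3

Hydrogens are implicit in SMILES; fill each atom to its normal valence:
  4 × C (aromatic): no H
  2 × N (aromatic): no H
  2 × S: 1 H each → 2
  1 × C: 1 H
  1 × Cl: no H
  1 × O: no H
  Total hydrogens = 3.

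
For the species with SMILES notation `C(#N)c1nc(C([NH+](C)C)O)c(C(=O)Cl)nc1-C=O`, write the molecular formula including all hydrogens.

C10H10ClN4O3+

Heavy atoms from the SMILES: 10 C, 1 Cl, 4 N, 3 O.
Implicit hydrogens by atom environment:
  4 × C (aromatic): no H
  2 × C: 3 H each → 6
  2 × C: 1 H each → 2
  2 × C: no H
  2 × N (aromatic): no H
  2 × O: no H
  1 × Cl: no H
  1 × N (charge +1): 1 H
  1 × N: no H
  1 × O: 1 H
  Total hydrogens = 10.
Net charge +1.
Molecular formula: C10H10ClN4O3+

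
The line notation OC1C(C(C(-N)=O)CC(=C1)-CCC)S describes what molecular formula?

Heavy atoms from the SMILES: 10 C, 1 N, 2 O, 1 S.
Implicit hydrogens by atom environment:
  4 × C: 1 H each → 4
  3 × C: 2 H each → 6
  2 × C: no H
  1 × C: 3 H
  1 × N: 2 H
  1 × O: 1 H
  1 × O: no H
  1 × S: 1 H
  Total hydrogens = 17.
Molecular formula: C10H17NO2S

C10H17NO2S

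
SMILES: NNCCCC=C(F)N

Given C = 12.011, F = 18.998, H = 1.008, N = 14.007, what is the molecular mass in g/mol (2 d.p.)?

133.17

Molecular formula: C5H12FN3.
M = 5×12.011 + 1×18.998 + 12×1.008 + 3×14.007 = 133.17 g/mol.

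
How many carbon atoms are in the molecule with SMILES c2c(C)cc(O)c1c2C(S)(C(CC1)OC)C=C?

The symbol for carbon appears 14 times in the SMILES. Lowercase c denotes aromatic carbon and counts toward C.

14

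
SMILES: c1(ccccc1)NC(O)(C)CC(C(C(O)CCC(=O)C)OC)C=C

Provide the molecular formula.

C19H29NO4

Heavy atoms from the SMILES: 19 C, 1 N, 4 O.
Implicit hydrogens by atom environment:
  5 × C (aromatic): 1 H each → 5
  4 × C: 2 H each → 8
  4 × C: 1 H each → 4
  3 × C: 3 H each → 9
  2 × C: no H
  2 × O: 1 H each → 2
  2 × O: no H
  1 × C (aromatic): no H
  1 × N: 1 H
  Total hydrogens = 29.
Molecular formula: C19H29NO4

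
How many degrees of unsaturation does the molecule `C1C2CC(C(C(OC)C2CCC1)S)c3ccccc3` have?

Molecular formula from the SMILES: C17H24OS.
DoU = (2C + 2 + N − H − X)/2 = (2·17 + 2 + 0 − 24 − 0)/2 = 12/2 = 6.
(Structurally: 3 ring(s) + 3 π bond(s) = 6.)

6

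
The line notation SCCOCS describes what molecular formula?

Heavy atoms from the SMILES: 3 C, 1 O, 2 S.
Implicit hydrogens by atom environment:
  3 × C: 2 H each → 6
  2 × S: 1 H each → 2
  1 × O: no H
  Total hydrogens = 8.
Molecular formula: C3H8OS2

C3H8OS2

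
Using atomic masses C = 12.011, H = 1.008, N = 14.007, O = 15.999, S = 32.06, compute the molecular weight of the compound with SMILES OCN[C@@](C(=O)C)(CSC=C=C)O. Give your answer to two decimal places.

203.26

Molecular formula: C8H13NO3S.
M = 8×12.011 + 13×1.008 + 1×14.007 + 3×15.999 + 1×32.06 = 203.26 g/mol.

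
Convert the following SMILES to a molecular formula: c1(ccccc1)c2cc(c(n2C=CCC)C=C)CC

Heavy atoms from the SMILES: 18 C, 1 N.
Implicit hydrogens by atom environment:
  6 × C (aromatic): 1 H each → 6
  4 × C (aromatic): no H
  3 × C: 2 H each → 6
  3 × C: 1 H each → 3
  2 × C: 3 H each → 6
  1 × N (aromatic): no H
  Total hydrogens = 21.
Molecular formula: C18H21N

C18H21N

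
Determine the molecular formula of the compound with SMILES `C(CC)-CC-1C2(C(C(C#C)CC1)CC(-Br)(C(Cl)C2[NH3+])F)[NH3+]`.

Heavy atoms from the SMILES: 1 Br, 16 C, 1 Cl, 1 F, 2 N.
Implicit hydrogens by atom environment:
  6 × C: 2 H each → 12
  6 × C: 1 H each → 6
  3 × C: no H
  2 × N (charge +1): 3 H each → 6
  1 × Br: no H
  1 × C: 3 H
  1 × Cl: no H
  1 × F: no H
  Total hydrogens = 27.
Net charge +2.
Molecular formula: [C16H27BrClFN2]2+

[C16H27BrClFN2]2+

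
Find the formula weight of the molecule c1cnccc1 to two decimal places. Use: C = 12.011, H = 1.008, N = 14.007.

Molecular formula: C5H5N.
M = 5×12.011 + 5×1.008 + 1×14.007 = 79.10 g/mol.

79.10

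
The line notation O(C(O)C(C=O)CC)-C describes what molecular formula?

C6H12O3

Heavy atoms from the SMILES: 6 C, 3 O.
Implicit hydrogens by atom environment:
  3 × C: 1 H each → 3
  2 × C: 3 H each → 6
  2 × O: no H
  1 × C: 2 H
  1 × O: 1 H
  Total hydrogens = 12.
Molecular formula: C6H12O3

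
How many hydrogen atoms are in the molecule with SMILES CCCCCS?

12

Hydrogens are implicit in SMILES; fill each atom to its normal valence:
  4 × C: 2 H each → 8
  1 × C: 3 H
  1 × S: 1 H
  Total hydrogens = 12.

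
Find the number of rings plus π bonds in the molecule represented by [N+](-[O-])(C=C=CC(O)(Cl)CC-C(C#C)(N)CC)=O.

Molecular formula from the SMILES: C11H15ClN2O3.
DoU = (2C + 2 + N − H − X)/2 = (2·11 + 2 + 2 − 15 − 1)/2 = 10/2 = 5.
(Structurally: 0 ring(s) + 5 π bond(s) = 5.)

5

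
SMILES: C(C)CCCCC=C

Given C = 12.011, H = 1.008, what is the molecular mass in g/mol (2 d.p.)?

112.22

Molecular formula: C8H16.
M = 8×12.011 + 16×1.008 = 112.22 g/mol.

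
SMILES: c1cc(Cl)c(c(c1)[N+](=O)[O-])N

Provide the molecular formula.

C6H5ClN2O2

Heavy atoms from the SMILES: 6 C, 1 Cl, 2 N, 2 O.
Implicit hydrogens by atom environment:
  3 × C (aromatic): 1 H each → 3
  3 × C (aromatic): no H
  1 × Cl: no H
  1 × N: 2 H
  1 × N (charge +1): no H
  1 × O: no H
  1 × O (charge -1): no H
  Total hydrogens = 5.
Molecular formula: C6H5ClN2O2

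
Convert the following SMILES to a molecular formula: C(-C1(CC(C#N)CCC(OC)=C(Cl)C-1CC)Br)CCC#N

Heavy atoms from the SMILES: 1 Br, 16 C, 1 Cl, 2 N, 1 O.
Implicit hydrogens by atom environment:
  7 × C: 2 H each → 14
  5 × C: no H
  2 × C: 3 H each → 6
  2 × C: 1 H each → 2
  2 × N: no H
  1 × Br: no H
  1 × Cl: no H
  1 × O: no H
  Total hydrogens = 22.
Molecular formula: C16H22BrClN2O

C16H22BrClN2O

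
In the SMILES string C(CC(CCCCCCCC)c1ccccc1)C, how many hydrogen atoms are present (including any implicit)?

Hydrogens are implicit in SMILES; fill each atom to its normal valence:
  9 × C: 2 H each → 18
  5 × C (aromatic): 1 H each → 5
  2 × C: 3 H each → 6
  1 × C: 1 H
  1 × C (aromatic): no H
  Total hydrogens = 30.

30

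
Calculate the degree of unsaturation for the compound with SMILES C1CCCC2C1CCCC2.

2

Molecular formula from the SMILES: C10H18.
DoU = (2C + 2 + N − H − X)/2 = (2·10 + 2 + 0 − 18 − 0)/2 = 4/2 = 2.
(Structurally: 2 ring(s) + 0 π bond(s) = 2.)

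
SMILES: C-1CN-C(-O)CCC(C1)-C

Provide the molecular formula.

Heavy atoms from the SMILES: 8 C, 1 N, 1 O.
Implicit hydrogens by atom environment:
  5 × C: 2 H each → 10
  2 × C: 1 H each → 2
  1 × C: 3 H
  1 × N: 1 H
  1 × O: 1 H
  Total hydrogens = 17.
Molecular formula: C8H17NO

C8H17NO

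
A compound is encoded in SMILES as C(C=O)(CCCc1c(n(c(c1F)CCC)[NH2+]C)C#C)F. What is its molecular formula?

Heavy atoms from the SMILES: 15 C, 2 F, 2 N, 1 O.
Implicit hydrogens by atom environment:
  5 × C: 2 H each → 10
  4 × C (aromatic): no H
  3 × C: 1 H each → 3
  2 × C: 3 H each → 6
  2 × F: no H
  1 × C: no H
  1 × N (charge +1): 2 H
  1 × N (aromatic): no H
  1 × O: no H
  Total hydrogens = 21.
Net charge +1.
Molecular formula: C15H21F2N2O+

C15H21F2N2O+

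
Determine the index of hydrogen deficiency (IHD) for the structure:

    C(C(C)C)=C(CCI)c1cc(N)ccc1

5

Molecular formula from the SMILES: C13H18IN.
DoU = (2C + 2 + N − H − X)/2 = (2·13 + 2 + 1 − 18 − 1)/2 = 10/2 = 5.
(Structurally: 1 ring(s) + 4 π bond(s) = 5.)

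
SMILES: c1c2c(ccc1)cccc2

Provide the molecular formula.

C10H8

Heavy atoms from the SMILES: 10 C.
Implicit hydrogens by atom environment:
  8 × C (aromatic): 1 H each → 8
  2 × C (aromatic): no H
  Total hydrogens = 8.
Molecular formula: C10H8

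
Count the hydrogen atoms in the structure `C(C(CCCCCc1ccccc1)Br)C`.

Hydrogens are implicit in SMILES; fill each atom to its normal valence:
  6 × C: 2 H each → 12
  5 × C (aromatic): 1 H each → 5
  1 × Br: no H
  1 × C: 3 H
  1 × C: 1 H
  1 × C (aromatic): no H
  Total hydrogens = 21.

21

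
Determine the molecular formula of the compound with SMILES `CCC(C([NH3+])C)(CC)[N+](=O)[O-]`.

C7H17N2O2+

Heavy atoms from the SMILES: 7 C, 2 N, 2 O.
Implicit hydrogens by atom environment:
  3 × C: 3 H each → 9
  2 × C: 2 H each → 4
  1 × C: 1 H
  1 × C: no H
  1 × N (charge +1): 3 H
  1 × N (charge +1): no H
  1 × O: no H
  1 × O (charge -1): no H
  Total hydrogens = 17.
Net charge +1.
Molecular formula: C7H17N2O2+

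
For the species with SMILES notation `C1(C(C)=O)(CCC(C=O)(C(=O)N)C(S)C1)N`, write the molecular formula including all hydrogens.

C10H16N2O3S

Heavy atoms from the SMILES: 10 C, 2 N, 3 O, 1 S.
Implicit hydrogens by atom environment:
  4 × C: no H
  3 × C: 2 H each → 6
  3 × O: no H
  2 × C: 1 H each → 2
  2 × N: 2 H each → 4
  1 × C: 3 H
  1 × S: 1 H
  Total hydrogens = 16.
Molecular formula: C10H16N2O3S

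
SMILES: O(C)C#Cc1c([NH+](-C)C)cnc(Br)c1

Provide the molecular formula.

Heavy atoms from the SMILES: 1 Br, 10 C, 2 N, 1 O.
Implicit hydrogens by atom environment:
  3 × C: 3 H each → 9
  3 × C (aromatic): no H
  2 × C (aromatic): 1 H each → 2
  2 × C: no H
  1 × Br: no H
  1 × N (charge +1): 1 H
  1 × N (aromatic): no H
  1 × O: no H
  Total hydrogens = 12.
Net charge +1.
Molecular formula: C10H12BrN2O+

C10H12BrN2O+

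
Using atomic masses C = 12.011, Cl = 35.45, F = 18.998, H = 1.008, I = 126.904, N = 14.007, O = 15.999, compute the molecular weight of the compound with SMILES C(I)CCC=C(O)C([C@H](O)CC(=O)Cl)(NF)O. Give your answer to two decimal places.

381.57

Molecular formula: C9H14ClFINO4.
M = 9×12.011 + 1×35.45 + 1×18.998 + 14×1.008 + 1×126.904 + 1×14.007 + 4×15.999 = 381.57 g/mol.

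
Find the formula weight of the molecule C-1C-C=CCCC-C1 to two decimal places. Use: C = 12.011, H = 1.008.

Molecular formula: C8H14.
M = 8×12.011 + 14×1.008 = 110.20 g/mol.

110.20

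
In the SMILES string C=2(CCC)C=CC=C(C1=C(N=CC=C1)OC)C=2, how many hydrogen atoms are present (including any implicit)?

Hydrogens are implicit in SMILES; fill each atom to its normal valence:
  7 × C (aromatic): 1 H each → 7
  4 × C (aromatic): no H
  2 × C: 3 H each → 6
  2 × C: 2 H each → 4
  1 × N (aromatic): no H
  1 × O: no H
  Total hydrogens = 17.

17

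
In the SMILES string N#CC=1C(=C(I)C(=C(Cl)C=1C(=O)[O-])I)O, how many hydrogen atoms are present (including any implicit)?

Hydrogens are implicit in SMILES; fill each atom to its normal valence:
  6 × C (aromatic): no H
  2 × C: no H
  2 × I: no H
  1 × Cl: no H
  1 × N: no H
  1 × O: 1 H
  1 × O: no H
  1 × O (charge -1): no H
  Total hydrogens = 1.

1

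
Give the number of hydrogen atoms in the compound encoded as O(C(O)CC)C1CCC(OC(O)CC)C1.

22

Hydrogens are implicit in SMILES; fill each atom to its normal valence:
  5 × C: 2 H each → 10
  4 × C: 1 H each → 4
  2 × C: 3 H each → 6
  2 × O: 1 H each → 2
  2 × O: no H
  Total hydrogens = 22.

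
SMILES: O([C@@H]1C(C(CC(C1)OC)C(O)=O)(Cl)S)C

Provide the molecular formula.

Heavy atoms from the SMILES: 9 C, 1 Cl, 4 O, 1 S.
Implicit hydrogens by atom environment:
  3 × C: 1 H each → 3
  3 × O: no H
  2 × C: 3 H each → 6
  2 × C: 2 H each → 4
  2 × C: no H
  1 × Cl: no H
  1 × O: 1 H
  1 × S: 1 H
  Total hydrogens = 15.
Molecular formula: C9H15ClO4S

C9H15ClO4S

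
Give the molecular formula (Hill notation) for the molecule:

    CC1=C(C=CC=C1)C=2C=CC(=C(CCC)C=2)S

Heavy atoms from the SMILES: 16 C, 1 S.
Implicit hydrogens by atom environment:
  7 × C (aromatic): 1 H each → 7
  5 × C (aromatic): no H
  2 × C: 3 H each → 6
  2 × C: 2 H each → 4
  1 × S: 1 H
  Total hydrogens = 18.
Molecular formula: C16H18S

C16H18S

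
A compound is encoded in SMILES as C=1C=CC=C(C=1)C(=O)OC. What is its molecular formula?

Heavy atoms from the SMILES: 8 C, 2 O.
Implicit hydrogens by atom environment:
  5 × C (aromatic): 1 H each → 5
  2 × O: no H
  1 × C: 3 H
  1 × C (aromatic): no H
  1 × C: no H
  Total hydrogens = 8.
Molecular formula: C8H8O2

C8H8O2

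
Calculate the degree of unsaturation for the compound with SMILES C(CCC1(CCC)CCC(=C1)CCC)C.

2

Molecular formula from the SMILES: C15H28.
DoU = (2C + 2 + N − H − X)/2 = (2·15 + 2 + 0 − 28 − 0)/2 = 4/2 = 2.
(Structurally: 1 ring(s) + 1 π bond(s) = 2.)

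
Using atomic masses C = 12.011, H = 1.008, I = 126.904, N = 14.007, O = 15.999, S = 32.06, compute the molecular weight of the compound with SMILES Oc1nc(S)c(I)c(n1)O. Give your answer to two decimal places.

Molecular formula: C4H3IN2O2S.
M = 4×12.011 + 3×1.008 + 1×126.904 + 2×14.007 + 2×15.999 + 1×32.06 = 270.04 g/mol.

270.04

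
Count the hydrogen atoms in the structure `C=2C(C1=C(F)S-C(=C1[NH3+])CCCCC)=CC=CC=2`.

Hydrogens are implicit in SMILES; fill each atom to its normal valence:
  5 × C (aromatic): 1 H each → 5
  5 × C (aromatic): no H
  4 × C: 2 H each → 8
  1 × C: 3 H
  1 × F: no H
  1 × N (charge +1): 3 H
  1 × S (aromatic): no H
  Total hydrogens = 19.

19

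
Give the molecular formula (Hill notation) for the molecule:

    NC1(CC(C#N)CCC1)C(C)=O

C9H14N2O

Heavy atoms from the SMILES: 9 C, 2 N, 1 O.
Implicit hydrogens by atom environment:
  4 × C: 2 H each → 8
  3 × C: no H
  1 × C: 3 H
  1 × C: 1 H
  1 × N: 2 H
  1 × N: no H
  1 × O: no H
  Total hydrogens = 14.
Molecular formula: C9H14N2O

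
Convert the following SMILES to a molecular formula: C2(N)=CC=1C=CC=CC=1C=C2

Heavy atoms from the SMILES: 10 C, 1 N.
Implicit hydrogens by atom environment:
  7 × C (aromatic): 1 H each → 7
  3 × C (aromatic): no H
  1 × N: 2 H
  Total hydrogens = 9.
Molecular formula: C10H9N

C10H9N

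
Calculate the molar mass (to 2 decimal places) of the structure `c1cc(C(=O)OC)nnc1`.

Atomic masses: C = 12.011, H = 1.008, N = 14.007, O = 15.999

138.13

Molecular formula: C6H6N2O2.
M = 6×12.011 + 6×1.008 + 2×14.007 + 2×15.999 = 138.13 g/mol.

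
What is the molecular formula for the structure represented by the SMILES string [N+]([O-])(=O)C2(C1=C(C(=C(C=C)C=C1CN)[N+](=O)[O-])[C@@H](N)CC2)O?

Heavy atoms from the SMILES: 13 C, 4 N, 5 O.
Implicit hydrogens by atom environment:
  5 × C (aromatic): no H
  4 × C: 2 H each → 8
  2 × C: 1 H each → 2
  2 × N: 2 H each → 4
  2 × N (charge +1): no H
  2 × O: no H
  2 × O (charge -1): no H
  1 × C (aromatic): 1 H
  1 × C: no H
  1 × O: 1 H
  Total hydrogens = 16.
Molecular formula: C13H16N4O5

C13H16N4O5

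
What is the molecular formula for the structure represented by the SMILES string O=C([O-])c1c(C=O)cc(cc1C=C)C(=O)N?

Heavy atoms from the SMILES: 11 C, 1 N, 4 O.
Implicit hydrogens by atom environment:
  4 × C (aromatic): no H
  3 × O: no H
  2 × C (aromatic): 1 H each → 2
  2 × C: 1 H each → 2
  2 × C: no H
  1 × C: 2 H
  1 × N: 2 H
  1 × O (charge -1): no H
  Total hydrogens = 8.
Net charge -1.
Molecular formula: C11H8NO4-

C11H8NO4-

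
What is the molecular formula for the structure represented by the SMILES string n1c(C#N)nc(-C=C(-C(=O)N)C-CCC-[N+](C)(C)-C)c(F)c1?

Heavy atoms from the SMILES: 15 C, 1 F, 5 N, 1 O.
Implicit hydrogens by atom environment:
  4 × C: 2 H each → 8
  3 × C: 3 H each → 9
  3 × C (aromatic): no H
  3 × C: no H
  2 × N (aromatic): no H
  1 × C (aromatic): 1 H
  1 × C: 1 H
  1 × F: no H
  1 × N: 2 H
  1 × N: no H
  1 × N (charge +1): no H
  1 × O: no H
  Total hydrogens = 21.
Net charge +1.
Molecular formula: C15H21FN5O+

C15H21FN5O+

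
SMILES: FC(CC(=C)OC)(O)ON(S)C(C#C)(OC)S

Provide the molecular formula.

C9H14FNO4S2

Heavy atoms from the SMILES: 9 C, 1 F, 1 N, 4 O, 2 S.
Implicit hydrogens by atom environment:
  4 × C: no H
  3 × O: no H
  2 × C: 3 H each → 6
  2 × C: 2 H each → 4
  2 × S: 1 H each → 2
  1 × C: 1 H
  1 × F: no H
  1 × N: no H
  1 × O: 1 H
  Total hydrogens = 14.
Molecular formula: C9H14FNO4S2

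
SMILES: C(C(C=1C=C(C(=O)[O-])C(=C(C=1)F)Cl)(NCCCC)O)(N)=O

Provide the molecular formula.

Heavy atoms from the SMILES: 13 C, 1 Cl, 1 F, 2 N, 4 O.
Implicit hydrogens by atom environment:
  4 × C (aromatic): no H
  3 × C: 2 H each → 6
  3 × C: no H
  2 × C (aromatic): 1 H each → 2
  2 × O: no H
  1 × C: 3 H
  1 × Cl: no H
  1 × F: no H
  1 × N: 2 H
  1 × N: 1 H
  1 × O: 1 H
  1 × O (charge -1): no H
  Total hydrogens = 15.
Net charge -1.
Molecular formula: C13H15ClFN2O4-

C13H15ClFN2O4-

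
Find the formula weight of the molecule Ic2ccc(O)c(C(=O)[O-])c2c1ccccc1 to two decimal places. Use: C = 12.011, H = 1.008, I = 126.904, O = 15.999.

Molecular formula: C13H8IO3-.
M = 13×12.011 + 8×1.008 + 1×126.904 + 3×15.999 = 339.11 g/mol.

339.11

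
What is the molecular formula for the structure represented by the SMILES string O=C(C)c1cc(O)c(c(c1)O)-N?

C8H9NO3

Heavy atoms from the SMILES: 8 C, 1 N, 3 O.
Implicit hydrogens by atom environment:
  4 × C (aromatic): no H
  2 × C (aromatic): 1 H each → 2
  2 × O: 1 H each → 2
  1 × C: 3 H
  1 × C: no H
  1 × N: 2 H
  1 × O: no H
  Total hydrogens = 9.
Molecular formula: C8H9NO3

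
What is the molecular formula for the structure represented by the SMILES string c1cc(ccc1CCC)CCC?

C12H18

Heavy atoms from the SMILES: 12 C.
Implicit hydrogens by atom environment:
  4 × C: 2 H each → 8
  4 × C (aromatic): 1 H each → 4
  2 × C: 3 H each → 6
  2 × C (aromatic): no H
  Total hydrogens = 18.
Molecular formula: C12H18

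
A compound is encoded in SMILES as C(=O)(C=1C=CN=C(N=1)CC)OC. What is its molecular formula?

Heavy atoms from the SMILES: 8 C, 2 N, 2 O.
Implicit hydrogens by atom environment:
  2 × C: 3 H each → 6
  2 × C (aromatic): 1 H each → 2
  2 × C (aromatic): no H
  2 × N (aromatic): no H
  2 × O: no H
  1 × C: 2 H
  1 × C: no H
  Total hydrogens = 10.
Molecular formula: C8H10N2O2

C8H10N2O2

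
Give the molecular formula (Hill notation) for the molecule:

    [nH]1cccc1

C4H5N

Heavy atoms from the SMILES: 4 C, 1 N.
Implicit hydrogens by atom environment:
  4 × C (aromatic): 1 H each → 4
  1 × N (aromatic): 1 H
  Total hydrogens = 5.
Molecular formula: C4H5N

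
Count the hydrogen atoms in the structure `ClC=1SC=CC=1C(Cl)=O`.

2

Hydrogens are implicit in SMILES; fill each atom to its normal valence:
  2 × C (aromatic): 1 H each → 2
  2 × C (aromatic): no H
  2 × Cl: no H
  1 × C: no H
  1 × O: no H
  1 × S (aromatic): no H
  Total hydrogens = 2.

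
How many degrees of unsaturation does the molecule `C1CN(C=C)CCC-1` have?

2

Molecular formula from the SMILES: C7H13N.
DoU = (2C + 2 + N − H − X)/2 = (2·7 + 2 + 1 − 13 − 0)/2 = 4/2 = 2.
(Structurally: 1 ring(s) + 1 π bond(s) = 2.)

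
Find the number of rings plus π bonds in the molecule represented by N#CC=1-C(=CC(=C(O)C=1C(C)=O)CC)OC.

7

Molecular formula from the SMILES: C12H13NO3.
DoU = (2C + 2 + N − H − X)/2 = (2·12 + 2 + 1 − 13 − 0)/2 = 14/2 = 7.
(Structurally: 1 ring(s) + 6 π bond(s) = 7.)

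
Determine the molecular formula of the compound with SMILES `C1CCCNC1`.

Heavy atoms from the SMILES: 5 C, 1 N.
Implicit hydrogens by atom environment:
  5 × C: 2 H each → 10
  1 × N: 1 H
  Total hydrogens = 11.
Molecular formula: C5H11N

C5H11N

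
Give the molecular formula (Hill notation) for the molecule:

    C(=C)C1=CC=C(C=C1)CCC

C11H14

Heavy atoms from the SMILES: 11 C.
Implicit hydrogens by atom environment:
  4 × C (aromatic): 1 H each → 4
  3 × C: 2 H each → 6
  2 × C (aromatic): no H
  1 × C: 3 H
  1 × C: 1 H
  Total hydrogens = 14.
Molecular formula: C11H14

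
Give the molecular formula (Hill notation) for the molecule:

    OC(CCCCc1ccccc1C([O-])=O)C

C13H17O3-

Heavy atoms from the SMILES: 13 C, 3 O.
Implicit hydrogens by atom environment:
  4 × C: 2 H each → 8
  4 × C (aromatic): 1 H each → 4
  2 × C (aromatic): no H
  1 × C: 3 H
  1 × C: 1 H
  1 × C: no H
  1 × O: 1 H
  1 × O: no H
  1 × O (charge -1): no H
  Total hydrogens = 17.
Net charge -1.
Molecular formula: C13H17O3-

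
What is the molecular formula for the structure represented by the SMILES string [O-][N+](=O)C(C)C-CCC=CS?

C7H13NO2S

Heavy atoms from the SMILES: 7 C, 1 N, 2 O, 1 S.
Implicit hydrogens by atom environment:
  3 × C: 2 H each → 6
  3 × C: 1 H each → 3
  1 × C: 3 H
  1 × N (charge +1): no H
  1 × O: no H
  1 × O (charge -1): no H
  1 × S: 1 H
  Total hydrogens = 13.
Molecular formula: C7H13NO2S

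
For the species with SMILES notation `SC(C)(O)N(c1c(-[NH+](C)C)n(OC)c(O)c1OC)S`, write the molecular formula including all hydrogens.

Heavy atoms from the SMILES: 10 C, 3 N, 4 O, 2 S.
Implicit hydrogens by atom environment:
  5 × C: 3 H each → 15
  4 × C (aromatic): no H
  2 × O: 1 H each → 2
  2 × O: no H
  2 × S: 1 H each → 2
  1 × C: no H
  1 × N (charge +1): 1 H
  1 × N (aromatic): no H
  1 × N: no H
  Total hydrogens = 20.
Net charge +1.
Molecular formula: C10H20N3O4S2+

C10H20N3O4S2+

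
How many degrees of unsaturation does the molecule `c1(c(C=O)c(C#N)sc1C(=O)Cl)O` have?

7

Molecular formula from the SMILES: C7H2ClNO3S.
DoU = (2C + 2 + N − H − X)/2 = (2·7 + 2 + 1 − 2 − 1)/2 = 14/2 = 7.
(Structurally: 1 ring(s) + 6 π bond(s) = 7.)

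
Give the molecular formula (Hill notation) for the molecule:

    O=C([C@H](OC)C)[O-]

C4H7O3-

Heavy atoms from the SMILES: 4 C, 3 O.
Implicit hydrogens by atom environment:
  2 × C: 3 H each → 6
  2 × O: no H
  1 × C: 1 H
  1 × C: no H
  1 × O (charge -1): no H
  Total hydrogens = 7.
Net charge -1.
Molecular formula: C4H7O3-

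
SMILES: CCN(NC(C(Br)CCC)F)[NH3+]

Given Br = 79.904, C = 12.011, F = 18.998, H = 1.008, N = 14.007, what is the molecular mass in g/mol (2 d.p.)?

243.14

Molecular formula: C7H18BrFN3+.
M = 1×79.904 + 7×12.011 + 1×18.998 + 18×1.008 + 3×14.007 = 243.14 g/mol.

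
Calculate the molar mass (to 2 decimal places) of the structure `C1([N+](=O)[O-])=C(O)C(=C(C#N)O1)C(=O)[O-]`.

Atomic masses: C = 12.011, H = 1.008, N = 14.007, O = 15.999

197.08

Molecular formula: C6HN2O6-.
M = 6×12.011 + 1×1.008 + 2×14.007 + 6×15.999 = 197.08 g/mol.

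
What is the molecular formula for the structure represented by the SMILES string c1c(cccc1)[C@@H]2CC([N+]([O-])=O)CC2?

C11H13NO2

Heavy atoms from the SMILES: 11 C, 1 N, 2 O.
Implicit hydrogens by atom environment:
  5 × C (aromatic): 1 H each → 5
  3 × C: 2 H each → 6
  2 × C: 1 H each → 2
  1 × C (aromatic): no H
  1 × N (charge +1): no H
  1 × O: no H
  1 × O (charge -1): no H
  Total hydrogens = 13.
Molecular formula: C11H13NO2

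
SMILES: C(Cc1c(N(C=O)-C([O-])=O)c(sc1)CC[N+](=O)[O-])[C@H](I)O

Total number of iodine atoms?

The symbol for iodine appears 1 time in the SMILES.

1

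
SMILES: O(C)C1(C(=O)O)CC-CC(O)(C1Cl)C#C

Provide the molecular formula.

Heavy atoms from the SMILES: 10 C, 1 Cl, 4 O.
Implicit hydrogens by atom environment:
  4 × C: no H
  3 × C: 2 H each → 6
  2 × C: 1 H each → 2
  2 × O: 1 H each → 2
  2 × O: no H
  1 × C: 3 H
  1 × Cl: no H
  Total hydrogens = 13.
Molecular formula: C10H13ClO4

C10H13ClO4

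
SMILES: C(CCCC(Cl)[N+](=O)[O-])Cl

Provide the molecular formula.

C5H9Cl2NO2

Heavy atoms from the SMILES: 5 C, 2 Cl, 1 N, 2 O.
Implicit hydrogens by atom environment:
  4 × C: 2 H each → 8
  2 × Cl: no H
  1 × C: 1 H
  1 × N (charge +1): no H
  1 × O: no H
  1 × O (charge -1): no H
  Total hydrogens = 9.
Molecular formula: C5H9Cl2NO2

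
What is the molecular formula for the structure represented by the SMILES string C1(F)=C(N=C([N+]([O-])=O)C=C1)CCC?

Heavy atoms from the SMILES: 8 C, 1 F, 2 N, 2 O.
Implicit hydrogens by atom environment:
  3 × C (aromatic): no H
  2 × C: 2 H each → 4
  2 × C (aromatic): 1 H each → 2
  1 × C: 3 H
  1 × F: no H
  1 × N (aromatic): no H
  1 × N (charge +1): no H
  1 × O: no H
  1 × O (charge -1): no H
  Total hydrogens = 9.
Molecular formula: C8H9FN2O2

C8H9FN2O2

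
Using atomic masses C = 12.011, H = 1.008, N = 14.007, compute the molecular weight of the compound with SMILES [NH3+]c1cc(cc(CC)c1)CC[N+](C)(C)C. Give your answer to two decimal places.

208.35

Molecular formula: [C13H24N2]2+.
M = 13×12.011 + 24×1.008 + 2×14.007 = 208.35 g/mol.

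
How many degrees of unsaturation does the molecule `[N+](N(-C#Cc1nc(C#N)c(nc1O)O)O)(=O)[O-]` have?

Molecular formula from the SMILES: C7H3N5O5.
DoU = (2C + 2 + N − H − X)/2 = (2·7 + 2 + 5 − 3 − 0)/2 = 18/2 = 9.
(Structurally: 1 ring(s) + 8 π bond(s) = 9.)

9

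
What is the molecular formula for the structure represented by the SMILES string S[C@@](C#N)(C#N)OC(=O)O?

Heavy atoms from the SMILES: 4 C, 2 N, 3 O, 1 S.
Implicit hydrogens by atom environment:
  4 × C: no H
  2 × N: no H
  2 × O: no H
  1 × O: 1 H
  1 × S: 1 H
  Total hydrogens = 2.
Molecular formula: C4H2N2O3S

C4H2N2O3S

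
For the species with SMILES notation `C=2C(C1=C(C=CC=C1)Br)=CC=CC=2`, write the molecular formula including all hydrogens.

C12H9Br

Heavy atoms from the SMILES: 1 Br, 12 C.
Implicit hydrogens by atom environment:
  9 × C (aromatic): 1 H each → 9
  3 × C (aromatic): no H
  1 × Br: no H
  Total hydrogens = 9.
Molecular formula: C12H9Br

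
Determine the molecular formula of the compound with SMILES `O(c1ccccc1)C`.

Heavy atoms from the SMILES: 7 C, 1 O.
Implicit hydrogens by atom environment:
  5 × C (aromatic): 1 H each → 5
  1 × C: 3 H
  1 × C (aromatic): no H
  1 × O: no H
  Total hydrogens = 8.
Molecular formula: C7H8O

C7H8O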